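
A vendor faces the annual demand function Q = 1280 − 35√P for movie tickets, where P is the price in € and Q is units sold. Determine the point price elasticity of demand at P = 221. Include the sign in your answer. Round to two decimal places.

-0.34

At P = 221, Q = 759.688.
dQ/dP = −35/(2√P) = -1.177.
ε = (dQ/dP)(P/Q) = (-1.177)(221/759.688).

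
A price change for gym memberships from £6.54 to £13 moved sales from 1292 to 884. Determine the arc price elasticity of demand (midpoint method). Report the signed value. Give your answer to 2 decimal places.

-0.57

ΔQ = 884 − 1292 = -408; ΔP = 13 − 6.54 = 6.46.
Midpoints: P̄ = 9.77, Q̄ = 1088.0.
ε = (ΔQ/ΔP)(P̄/Q̄) = (-408/6.46)(9.77/1088.0).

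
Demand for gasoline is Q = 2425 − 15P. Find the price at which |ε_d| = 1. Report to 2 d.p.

For linear demand Q = a − bP, ε = −bP/(a − bP). |ε| = 1 when bP = a − bP, i.e. P = a/(2b).
P = 2425/(2·15) = 2425/30 = 80.8333.

80.83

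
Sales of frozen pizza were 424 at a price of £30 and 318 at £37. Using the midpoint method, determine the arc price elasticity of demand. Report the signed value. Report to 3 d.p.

ΔQ = 318 − 424 = -106; ΔP = 37 − 30 = 7.
Midpoints: P̄ = 33.50, Q̄ = 371.0.
ε = (ΔQ/ΔP)(P̄/Q̄) = (-106/7)(33.50/371.0).

-1.367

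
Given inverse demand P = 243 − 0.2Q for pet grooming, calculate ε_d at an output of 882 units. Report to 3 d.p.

-0.378

At Q = 882, P = 243 − 0.2(882) = 66.60.
dP/dQ = −0.2, so dQ/dP = 1/(−0.2) = -5.000.
ε = (dQ/dP)(P/Q) = (-5.000)(66.60/882).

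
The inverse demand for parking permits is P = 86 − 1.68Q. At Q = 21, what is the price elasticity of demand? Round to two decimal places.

-1.44

At Q = 21, P = 86 − 1.68(21) = 50.72.
dP/dQ = −1.68, so dQ/dP = 1/(−1.68) = -0.595.
ε = (dQ/dP)(P/Q) = (-0.595)(50.72/21).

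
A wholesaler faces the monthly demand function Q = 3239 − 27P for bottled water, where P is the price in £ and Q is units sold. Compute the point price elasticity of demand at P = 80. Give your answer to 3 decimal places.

At P = 80, Q = 1079.
dQ/dP = −27.
ε = (dQ/dP)(P/Q) = (-27)(80/1079).

-2.002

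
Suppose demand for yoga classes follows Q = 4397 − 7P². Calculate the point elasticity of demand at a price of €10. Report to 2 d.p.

-0.38

At P = 10, Q = 3697.
dQ/dP = −14P = -140.
ε = (dQ/dP)(P/Q) = (-140)(10/3697).
|ε| < 1, so demand is inelastic at this price.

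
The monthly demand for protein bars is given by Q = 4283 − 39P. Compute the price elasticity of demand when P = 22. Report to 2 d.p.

-0.25

At P = 22, Q = 3425.
dQ/dP = −39.
ε = (dQ/dP)(P/Q) = (-39)(22/3425).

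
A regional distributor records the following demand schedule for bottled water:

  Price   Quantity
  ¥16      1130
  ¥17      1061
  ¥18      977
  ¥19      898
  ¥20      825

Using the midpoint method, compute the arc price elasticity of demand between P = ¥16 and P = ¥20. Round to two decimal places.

At P = 16, Q = 1130; at P = 20, Q = 825.
ΔQ = -305, ΔP = 4. Midpoints: P̄ = 18.00, Q̄ = 977.5.
ε = (ΔQ/ΔP)(P̄/Q̄) = (-305/4)(18.00/977.5).

-1.40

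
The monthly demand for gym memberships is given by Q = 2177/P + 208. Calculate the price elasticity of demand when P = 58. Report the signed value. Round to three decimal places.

-0.153

At P = 58, Q = 245.534.
dQ/dP = −2177/P² = -0.647.
ε = (dQ/dP)(P/Q) = (-0.647)(58/245.534).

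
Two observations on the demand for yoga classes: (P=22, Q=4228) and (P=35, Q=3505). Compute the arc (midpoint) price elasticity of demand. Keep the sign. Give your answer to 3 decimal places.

ΔQ = 3505 − 4228 = -723; ΔP = 35 − 22 = 13.
Midpoints: P̄ = 28.50, Q̄ = 3866.5.
ε = (ΔQ/ΔP)(P̄/Q̄) = (-723/13)(28.50/3866.5).

-0.410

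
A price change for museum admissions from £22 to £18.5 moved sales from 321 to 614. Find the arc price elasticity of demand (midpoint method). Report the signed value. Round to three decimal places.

-3.626

ΔQ = 614 − 321 = 293; ΔP = 18.5 − 22 = -3.5.
Midpoints: P̄ = 20.25, Q̄ = 467.5.
ε = (ΔQ/ΔP)(P̄/Q̄) = (293/-3.5)(20.25/467.5).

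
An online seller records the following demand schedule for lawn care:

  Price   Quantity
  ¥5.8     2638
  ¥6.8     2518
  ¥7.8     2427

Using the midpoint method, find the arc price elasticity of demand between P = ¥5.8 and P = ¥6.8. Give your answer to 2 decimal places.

At P = 5.8, Q = 2638; at P = 6.8, Q = 2518.
ΔQ = -120, ΔP = 1.0. Midpoints: P̄ = 6.30, Q̄ = 2578.0.
ε = (ΔQ/ΔP)(P̄/Q̄) = (-120/1.0)(6.30/2578.0).

-0.29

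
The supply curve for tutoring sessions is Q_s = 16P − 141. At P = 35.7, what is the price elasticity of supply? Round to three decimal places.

At P = 35.7, Q_s = 430.20.
dQ_s/dP = 16.
ε_s = (dQ_s/dP)(P/Q_s) = (16)(35.7/430.20).

1.328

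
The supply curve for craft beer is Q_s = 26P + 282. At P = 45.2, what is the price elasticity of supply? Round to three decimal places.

At P = 45.2, Q_s = 1457.20.
dQ_s/dP = 26.
ε_s = (dQ_s/dP)(P/Q_s) = (26)(45.2/1457.20).

0.806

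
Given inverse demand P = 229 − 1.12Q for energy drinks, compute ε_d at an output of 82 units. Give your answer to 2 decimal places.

At Q = 82, P = 229 − 1.12(82) = 137.16.
dP/dQ = −1.12, so dQ/dP = 1/(−1.12) = -0.893.
ε = (dQ/dP)(P/Q) = (-0.893)(137.16/82).

-1.49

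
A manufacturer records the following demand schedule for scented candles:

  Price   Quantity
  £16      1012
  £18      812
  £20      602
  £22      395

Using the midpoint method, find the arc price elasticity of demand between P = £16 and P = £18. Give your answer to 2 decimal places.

-1.86

At P = 16, Q = 1012; at P = 18, Q = 812.
ΔQ = -200, ΔP = 2. Midpoints: P̄ = 17.00, Q̄ = 912.0.
ε = (ΔQ/ΔP)(P̄/Q̄) = (-200/2)(17.00/912.0).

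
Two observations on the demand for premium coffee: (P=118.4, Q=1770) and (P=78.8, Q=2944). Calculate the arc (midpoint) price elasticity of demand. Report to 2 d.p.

-1.24

ΔQ = 2944 − 1770 = 1174; ΔP = 78.8 − 118.4 = -39.6.
Midpoints: P̄ = 98.60, Q̄ = 2357.0.
ε = (ΔQ/ΔP)(P̄/Q̄) = (1174/-39.6)(98.60/2357.0).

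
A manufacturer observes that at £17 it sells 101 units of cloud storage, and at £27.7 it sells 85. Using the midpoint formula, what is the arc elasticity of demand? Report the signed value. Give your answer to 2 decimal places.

-0.36

ΔQ = 85 − 101 = -16; ΔP = 27.7 − 17 = 10.7.
Midpoints: P̄ = 22.35, Q̄ = 93.0.
ε = (ΔQ/ΔP)(P̄/Q̄) = (-16/10.7)(22.35/93.0).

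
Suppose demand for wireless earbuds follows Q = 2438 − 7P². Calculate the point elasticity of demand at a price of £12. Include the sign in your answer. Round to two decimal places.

At P = 12, Q = 1430.
dQ/dP = −14P = -168.
ε = (dQ/dP)(P/Q) = (-168)(12/1430).
|ε| > 1, so demand is elastic at this price.

-1.41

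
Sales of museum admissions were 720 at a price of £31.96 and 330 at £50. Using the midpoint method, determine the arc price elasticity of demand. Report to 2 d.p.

-1.69

ΔQ = 330 − 720 = -390; ΔP = 50 − 31.96 = 18.04.
Midpoints: P̄ = 40.98, Q̄ = 525.0.
ε = (ΔQ/ΔP)(P̄/Q̄) = (-390/18.04)(40.98/525.0).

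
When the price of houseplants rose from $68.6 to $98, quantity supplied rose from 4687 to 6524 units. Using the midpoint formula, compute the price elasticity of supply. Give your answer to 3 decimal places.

0.929

ΔQ = 6524 − 4687 = 1837; ΔP = 98 − 68.6 = 29.4.
Midpoints: P̄ = 83.30, Q̄ = 5605.5.
ε_s = (ΔQ/ΔP)(P̄/Q̄) = (1837/29.4)(83.30/5605.5).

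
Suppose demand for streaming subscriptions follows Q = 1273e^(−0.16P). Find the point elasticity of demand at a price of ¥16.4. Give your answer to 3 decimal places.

-2.624

At P = 16.4, Q = 92.308.
dQ/dP = −0.16·1273e^(−0.16P) = −0.16Q = -14.769.
ε = (dQ/dP)(P/Q) = (-14.769)(16.4/92.308).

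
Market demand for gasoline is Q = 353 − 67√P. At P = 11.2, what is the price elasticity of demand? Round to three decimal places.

-0.871

At P = 11.2, Q = 128.775.
dQ/dP = −67/(2√P) = -10.010.
ε = (dQ/dP)(P/Q) = (-10.010)(11.2/128.775).
|ε| < 1, so demand is inelastic at this price.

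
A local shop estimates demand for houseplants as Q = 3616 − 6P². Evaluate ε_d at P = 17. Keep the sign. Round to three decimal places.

-1.843

At P = 17, Q = 1882.
dQ/dP = −12P = -204.
ε = (dQ/dP)(P/Q) = (-204)(17/1882).
|ε| > 1, so demand is elastic at this price.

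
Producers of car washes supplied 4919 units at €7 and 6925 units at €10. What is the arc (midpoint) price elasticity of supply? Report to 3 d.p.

ΔQ = 6925 − 4919 = 2006; ΔP = 10 − 7 = 3.
Midpoints: P̄ = 8.50, Q̄ = 5922.0.
ε_s = (ΔQ/ΔP)(P̄/Q̄) = (2006/3)(8.50/5922.0).

0.960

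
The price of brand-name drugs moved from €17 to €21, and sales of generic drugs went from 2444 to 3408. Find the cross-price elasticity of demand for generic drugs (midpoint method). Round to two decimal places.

1.56

ΔQ_x = 3408 − 2444 = 964; ΔP_y = 21 − 17 = 4.
Midpoints: P̄_y = 19.00, Q̄_x = 2926.0.
ε_xy = (ΔQ_x/ΔP_y)(P̄_y/Q̄_x) = (964/4)(19.00/2926.0).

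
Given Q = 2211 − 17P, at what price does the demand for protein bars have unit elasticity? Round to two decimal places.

For linear demand Q = a − bP, ε = −bP/(a − bP). |ε| = 1 when bP = a − bP, i.e. P = a/(2b).
P = 2211/(2·17) = 2211/34 = 65.0294.

65.03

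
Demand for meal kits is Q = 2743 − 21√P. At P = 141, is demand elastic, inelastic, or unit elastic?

Q = 2493.639, dQ/dP = -0.884.
ε = (dQ/dP)(P/Q) ≈ -0.050.
|ε| = 0.05 < 1.

inelastic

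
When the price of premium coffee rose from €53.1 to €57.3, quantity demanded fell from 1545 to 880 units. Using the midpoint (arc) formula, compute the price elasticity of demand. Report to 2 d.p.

-7.21

ΔQ = 880 − 1545 = -665; ΔP = 57.3 − 53.1 = 4.2.
Midpoints: P̄ = 55.20, Q̄ = 1212.5.
ε = (ΔQ/ΔP)(P̄/Q̄) = (-665/4.2)(55.20/1212.5).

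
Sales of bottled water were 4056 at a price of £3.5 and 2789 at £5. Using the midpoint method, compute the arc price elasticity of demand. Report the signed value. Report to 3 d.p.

ΔQ = 2789 − 4056 = -1267; ΔP = 5 − 3.5 = 1.5.
Midpoints: P̄ = 4.25, Q̄ = 3422.5.
ε = (ΔQ/ΔP)(P̄/Q̄) = (-1267/1.5)(4.25/3422.5).

-1.049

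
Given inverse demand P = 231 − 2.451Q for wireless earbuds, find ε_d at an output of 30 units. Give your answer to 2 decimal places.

At Q = 30, P = 231 − 2.451(30) = 157.47.
dP/dQ = −2.451, so dQ/dP = 1/(−2.451) = -0.408.
ε = (dQ/dP)(P/Q) = (-0.408)(157.47/30).

-2.14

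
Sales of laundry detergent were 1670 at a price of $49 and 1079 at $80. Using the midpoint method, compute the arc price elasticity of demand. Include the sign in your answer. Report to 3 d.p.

-0.895

ΔQ = 1079 − 1670 = -591; ΔP = 80 − 49 = 31.
Midpoints: P̄ = 64.50, Q̄ = 1374.5.
ε = (ΔQ/ΔP)(P̄/Q̄) = (-591/31)(64.50/1374.5).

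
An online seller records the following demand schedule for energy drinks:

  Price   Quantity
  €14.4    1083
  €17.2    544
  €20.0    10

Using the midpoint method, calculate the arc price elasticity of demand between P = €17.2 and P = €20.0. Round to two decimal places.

-12.81

At P = 17.2, Q = 544; at P = 20.0, Q = 10.
ΔQ = -534, ΔP = 2.8. Midpoints: P̄ = 18.60, Q̄ = 277.0.
ε = (ΔQ/ΔP)(P̄/Q̄) = (-534/2.8)(18.60/277.0).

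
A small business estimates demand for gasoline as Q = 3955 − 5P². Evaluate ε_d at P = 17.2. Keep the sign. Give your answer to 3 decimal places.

At P = 17.2, Q = 2475.800.
dQ/dP = −10P = -172.
ε = (dQ/dP)(P/Q) = (-172)(17.2/2475.800).

-1.195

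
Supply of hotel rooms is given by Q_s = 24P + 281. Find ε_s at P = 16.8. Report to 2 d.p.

At P = 16.8, Q_s = 684.20.
dQ_s/dP = 24.
ε_s = (dQ_s/dP)(P/Q_s) = (24)(16.8/684.20).

0.59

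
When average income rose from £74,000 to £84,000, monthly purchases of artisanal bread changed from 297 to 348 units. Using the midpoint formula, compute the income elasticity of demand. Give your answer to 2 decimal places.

1.25

ΔQ = 51, ΔI = 10000. Midpoints: Ī = 79,000, Q̄ = 322.5.
ε_I = (ΔQ/ΔI)(Ī/Q̄) = (51/10000)(79000/322.5).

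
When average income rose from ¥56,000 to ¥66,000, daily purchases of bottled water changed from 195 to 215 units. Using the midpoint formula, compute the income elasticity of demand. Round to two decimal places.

ΔQ = 20, ΔI = 10000. Midpoints: Ī = 61,000, Q̄ = 205.0.
ε_I = (ΔQ/ΔI)(Ī/Q̄) = (20/10000)(61000/205.0).
ε_I > 0, so the good is normal.

0.60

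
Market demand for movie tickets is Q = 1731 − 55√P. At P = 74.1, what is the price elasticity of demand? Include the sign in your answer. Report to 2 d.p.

-0.19

At P = 74.1, Q = 1257.553.
dQ/dP = −55/(2√P) = -3.195.
ε = (dQ/dP)(P/Q) = (-3.195)(74.1/1257.553).
|ε| < 1, so demand is inelastic at this price.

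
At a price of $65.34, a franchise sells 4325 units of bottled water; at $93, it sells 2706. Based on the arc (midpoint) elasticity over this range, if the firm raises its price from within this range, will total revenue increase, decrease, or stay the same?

Arc ε = (-1619/27.66)(79.17/3515.5) ≈ -1.318.
|ε| = 1.32 > 1, so demand is elastic. A price rise therefore reduces total revenue.

decrease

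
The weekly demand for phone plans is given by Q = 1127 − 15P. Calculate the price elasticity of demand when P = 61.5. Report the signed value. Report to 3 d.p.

-4.511

At P = 61.5, Q = 204.500.
dQ/dP = −15.
ε = (dQ/dP)(P/Q) = (-15)(61.5/204.500).
|ε| > 1, so demand is elastic at this price.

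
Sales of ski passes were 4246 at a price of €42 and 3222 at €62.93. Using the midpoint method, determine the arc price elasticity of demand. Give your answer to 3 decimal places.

ΔQ = 3222 − 4246 = -1024; ΔP = 62.93 − 42 = 20.93.
Midpoints: P̄ = 52.47, Q̄ = 3734.0.
ε = (ΔQ/ΔP)(P̄/Q̄) = (-1024/20.93)(52.47/3734.0).

-0.687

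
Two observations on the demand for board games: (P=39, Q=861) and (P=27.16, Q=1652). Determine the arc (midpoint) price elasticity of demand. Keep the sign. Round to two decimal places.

-1.76

ΔQ = 1652 − 861 = 791; ΔP = 27.16 − 39 = -11.84.
Midpoints: P̄ = 33.08, Q̄ = 1256.5.
ε = (ΔQ/ΔP)(P̄/Q̄) = (791/-11.84)(33.08/1256.5).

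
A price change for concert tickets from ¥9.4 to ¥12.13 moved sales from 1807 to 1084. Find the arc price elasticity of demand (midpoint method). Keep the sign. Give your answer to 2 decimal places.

ΔQ = 1084 − 1807 = -723; ΔP = 12.13 − 9.4 = 2.73.
Midpoints: P̄ = 10.77, Q̄ = 1445.5.
ε = (ΔQ/ΔP)(P̄/Q̄) = (-723/2.73)(10.77/1445.5).

-1.97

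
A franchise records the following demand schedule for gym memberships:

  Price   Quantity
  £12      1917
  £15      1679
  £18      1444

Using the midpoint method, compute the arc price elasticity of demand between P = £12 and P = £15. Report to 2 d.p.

-0.60

At P = 12, Q = 1917; at P = 15, Q = 1679.
ΔQ = -238, ΔP = 3. Midpoints: P̄ = 13.50, Q̄ = 1798.0.
ε = (ΔQ/ΔP)(P̄/Q̄) = (-238/3)(13.50/1798.0).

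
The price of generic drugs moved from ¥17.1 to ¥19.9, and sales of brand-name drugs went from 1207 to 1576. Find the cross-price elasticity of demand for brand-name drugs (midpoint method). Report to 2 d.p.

1.75

ΔQ_x = 1576 − 1207 = 369; ΔP_y = 19.9 − 17.1 = 2.8.
Midpoints: P̄_y = 18.50, Q̄_x = 1391.5.
ε_xy = (ΔQ_x/ΔP_y)(P̄_y/Q̄_x) = (369/2.8)(18.50/1391.5).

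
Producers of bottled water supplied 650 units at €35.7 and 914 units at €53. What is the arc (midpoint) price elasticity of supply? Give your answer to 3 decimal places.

ΔQ = 914 − 650 = 264; ΔP = 53 − 35.7 = 17.3.
Midpoints: P̄ = 44.35, Q̄ = 782.0.
ε_s = (ΔQ/ΔP)(P̄/Q̄) = (264/17.3)(44.35/782.0).

0.865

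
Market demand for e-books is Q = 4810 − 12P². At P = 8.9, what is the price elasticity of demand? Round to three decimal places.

At P = 8.9, Q = 3859.480.
dQ/dP = −24P = -213.600.
ε = (dQ/dP)(P/Q) = (-213.600)(8.9/3859.480).

-0.493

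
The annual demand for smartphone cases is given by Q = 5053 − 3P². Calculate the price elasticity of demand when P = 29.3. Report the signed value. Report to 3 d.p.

At P = 29.3, Q = 2477.530.
dQ/dP = −6P = -175.800.
ε = (dQ/dP)(P/Q) = (-175.800)(29.3/2477.530).

-2.079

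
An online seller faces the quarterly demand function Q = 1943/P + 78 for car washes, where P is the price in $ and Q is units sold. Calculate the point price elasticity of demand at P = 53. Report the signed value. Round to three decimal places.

At P = 53, Q = 114.660.
dQ/dP = −1943/P² = -0.692.
ε = (dQ/dP)(P/Q) = (-0.692)(53/114.660).
|ε| < 1, so demand is inelastic at this price.

-0.320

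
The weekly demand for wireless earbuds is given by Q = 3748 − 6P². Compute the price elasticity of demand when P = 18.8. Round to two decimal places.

At P = 18.8, Q = 1627.360.
dQ/dP = −12P = -225.600.
ε = (dQ/dP)(P/Q) = (-225.600)(18.8/1627.360).

-2.61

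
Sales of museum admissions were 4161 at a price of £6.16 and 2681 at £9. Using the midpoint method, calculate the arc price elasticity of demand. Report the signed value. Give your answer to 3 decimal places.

-1.155

ΔQ = 2681 − 4161 = -1480; ΔP = 9 − 6.16 = 2.84.
Midpoints: P̄ = 7.58, Q̄ = 3421.0.
ε = (ΔQ/ΔP)(P̄/Q̄) = (-1480/2.84)(7.58/3421.0).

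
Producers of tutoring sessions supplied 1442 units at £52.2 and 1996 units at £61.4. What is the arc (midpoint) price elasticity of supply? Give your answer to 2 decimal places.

ΔQ = 1996 − 1442 = 554; ΔP = 61.4 − 52.2 = 9.2.
Midpoints: P̄ = 56.80, Q̄ = 1719.0.
ε_s = (ΔQ/ΔP)(P̄/Q̄) = (554/9.2)(56.80/1719.0).

1.99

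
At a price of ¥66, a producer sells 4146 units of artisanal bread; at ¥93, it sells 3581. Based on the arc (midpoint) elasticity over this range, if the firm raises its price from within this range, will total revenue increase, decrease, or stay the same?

increase

Arc ε = (-565/27)(79.50/3863.5) ≈ -0.431.
|ε| = 0.43 < 1, so demand is inelastic. A price rise therefore raises total revenue.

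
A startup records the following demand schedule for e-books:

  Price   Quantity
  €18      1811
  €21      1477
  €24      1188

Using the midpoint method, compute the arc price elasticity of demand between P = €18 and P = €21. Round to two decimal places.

-1.32

At P = 18, Q = 1811; at P = 21, Q = 1477.
ΔQ = -334, ΔP = 3. Midpoints: P̄ = 19.50, Q̄ = 1644.0.
ε = (ΔQ/ΔP)(P̄/Q̄) = (-334/3)(19.50/1644.0).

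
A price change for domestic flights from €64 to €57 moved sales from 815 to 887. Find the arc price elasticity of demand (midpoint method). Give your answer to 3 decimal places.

-0.731

ΔQ = 887 − 815 = 72; ΔP = 57 − 64 = -7.
Midpoints: P̄ = 60.50, Q̄ = 851.0.
ε = (ΔQ/ΔP)(P̄/Q̄) = (72/-7)(60.50/851.0).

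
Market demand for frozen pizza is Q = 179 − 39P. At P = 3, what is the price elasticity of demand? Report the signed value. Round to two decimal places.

At P = 3, Q = 62.
dQ/dP = −39.
ε = (dQ/dP)(P/Q) = (-39)(3/62).
|ε| > 1, so demand is elastic at this price.

-1.89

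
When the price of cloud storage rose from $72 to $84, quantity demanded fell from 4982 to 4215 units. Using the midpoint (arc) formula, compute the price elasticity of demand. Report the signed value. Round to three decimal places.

ΔQ = 4215 − 4982 = -767; ΔP = 84 − 72 = 12.
Midpoints: P̄ = 78.00, Q̄ = 4598.5.
ε = (ΔQ/ΔP)(P̄/Q̄) = (-767/12)(78.00/4598.5).

-1.084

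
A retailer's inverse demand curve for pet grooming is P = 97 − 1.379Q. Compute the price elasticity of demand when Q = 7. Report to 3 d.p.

At Q = 7, P = 97 − 1.379(7) = 87.35.
dP/dQ = −1.379, so dQ/dP = 1/(−1.379) = -0.725.
ε = (dQ/dP)(P/Q) = (-0.725)(87.35/7).

-9.049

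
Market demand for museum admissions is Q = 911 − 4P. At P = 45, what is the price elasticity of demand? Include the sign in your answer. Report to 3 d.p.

At P = 45, Q = 731.
dQ/dP = −4.
ε = (dQ/dP)(P/Q) = (-4)(45/731).

-0.246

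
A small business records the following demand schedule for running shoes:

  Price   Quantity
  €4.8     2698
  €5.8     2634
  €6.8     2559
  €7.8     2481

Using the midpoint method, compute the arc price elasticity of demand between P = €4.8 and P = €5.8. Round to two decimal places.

At P = 4.8, Q = 2698; at P = 5.8, Q = 2634.
ΔQ = -64, ΔP = 1.0. Midpoints: P̄ = 5.30, Q̄ = 2666.0.
ε = (ΔQ/ΔP)(P̄/Q̄) = (-64/1.0)(5.30/2666.0).

-0.13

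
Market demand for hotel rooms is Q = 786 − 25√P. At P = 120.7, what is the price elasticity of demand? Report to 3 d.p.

At P = 120.7, Q = 511.341.
dQ/dP = −25/(2√P) = -1.138.
ε = (dQ/dP)(P/Q) = (-1.138)(120.7/511.341).

-0.269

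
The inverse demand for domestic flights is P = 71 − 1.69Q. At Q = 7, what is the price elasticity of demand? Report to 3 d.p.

-5.002

At Q = 7, P = 71 − 1.69(7) = 59.17.
dP/dQ = −1.69, so dQ/dP = 1/(−1.69) = -0.592.
ε = (dQ/dP)(P/Q) = (-0.592)(59.17/7).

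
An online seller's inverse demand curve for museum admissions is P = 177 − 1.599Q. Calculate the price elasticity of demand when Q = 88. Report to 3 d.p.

At Q = 88, P = 177 − 1.599(88) = 36.29.
dP/dQ = −1.599, so dQ/dP = 1/(−1.599) = -0.625.
ε = (dQ/dP)(P/Q) = (-0.625)(36.29/88).

-0.258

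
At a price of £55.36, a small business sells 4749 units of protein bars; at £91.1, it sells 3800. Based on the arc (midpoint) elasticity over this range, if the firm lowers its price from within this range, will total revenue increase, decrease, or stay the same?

decrease

Arc ε = (-949/35.74)(73.23/4274.5) ≈ -0.455.
|ε| = 0.45 < 1, so demand is inelastic. A price cut therefore reduces total revenue.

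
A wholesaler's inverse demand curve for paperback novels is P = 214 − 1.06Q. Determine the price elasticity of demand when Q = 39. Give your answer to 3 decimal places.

At Q = 39, P = 214 − 1.06(39) = 172.66.
dP/dQ = −1.06, so dQ/dP = 1/(−1.06) = -0.943.
ε = (dQ/dP)(P/Q) = (-0.943)(172.66/39).

-4.177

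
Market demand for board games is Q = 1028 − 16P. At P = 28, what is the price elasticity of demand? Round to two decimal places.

At P = 28, Q = 580.
dQ/dP = −16.
ε = (dQ/dP)(P/Q) = (-16)(28/580).

-0.77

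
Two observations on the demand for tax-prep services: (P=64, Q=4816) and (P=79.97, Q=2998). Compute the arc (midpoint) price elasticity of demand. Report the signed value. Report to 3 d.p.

ΔQ = 2998 − 4816 = -1818; ΔP = 79.97 − 64 = 15.97.
Midpoints: P̄ = 71.98, Q̄ = 3907.0.
ε = (ΔQ/ΔP)(P̄/Q̄) = (-1818/15.97)(71.98/3907.0).

-2.097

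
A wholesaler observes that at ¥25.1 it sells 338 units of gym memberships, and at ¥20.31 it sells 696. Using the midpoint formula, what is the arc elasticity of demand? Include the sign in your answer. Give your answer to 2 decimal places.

ΔQ = 696 − 338 = 358; ΔP = 20.31 − 25.1 = -4.79.
Midpoints: P̄ = 22.70, Q̄ = 517.0.
ε = (ΔQ/ΔP)(P̄/Q̄) = (358/-4.79)(22.70/517.0).

-3.28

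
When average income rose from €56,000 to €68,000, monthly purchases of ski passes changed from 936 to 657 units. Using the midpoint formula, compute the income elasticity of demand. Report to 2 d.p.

-1.81

ΔQ = -279, ΔI = 12000. Midpoints: Ī = 62,000, Q̄ = 796.5.
ε_I = (ΔQ/ΔI)(Ī/Q̄) = (-279/12000)(62000/796.5).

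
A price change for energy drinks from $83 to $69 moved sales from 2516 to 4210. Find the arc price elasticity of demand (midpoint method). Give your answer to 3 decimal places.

ΔQ = 4210 − 2516 = 1694; ΔP = 69 − 83 = -14.
Midpoints: P̄ = 76.00, Q̄ = 3363.0.
ε = (ΔQ/ΔP)(P̄/Q̄) = (1694/-14)(76.00/3363.0).

-2.734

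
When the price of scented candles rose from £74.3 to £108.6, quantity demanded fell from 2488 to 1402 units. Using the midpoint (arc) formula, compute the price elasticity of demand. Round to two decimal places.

ΔQ = 1402 − 2488 = -1086; ΔP = 108.6 − 74.3 = 34.3.
Midpoints: P̄ = 91.45, Q̄ = 1945.0.
ε = (ΔQ/ΔP)(P̄/Q̄) = (-1086/34.3)(91.45/1945.0).

-1.49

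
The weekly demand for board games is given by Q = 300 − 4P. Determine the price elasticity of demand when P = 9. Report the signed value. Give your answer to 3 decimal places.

-0.136

At P = 9, Q = 264.
dQ/dP = −4.
ε = (dQ/dP)(P/Q) = (-4)(9/264).
|ε| < 1, so demand is inelastic at this price.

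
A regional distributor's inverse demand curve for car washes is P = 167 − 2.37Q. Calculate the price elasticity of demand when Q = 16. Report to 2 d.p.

At Q = 16, P = 167 − 2.37(16) = 129.08.
dP/dQ = −2.37, so dQ/dP = 1/(−2.37) = -0.422.
ε = (dQ/dP)(P/Q) = (-0.422)(129.08/16).

-3.40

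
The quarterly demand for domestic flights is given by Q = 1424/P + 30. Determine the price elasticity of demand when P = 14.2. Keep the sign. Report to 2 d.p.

-0.77

At P = 14.2, Q = 130.282.
dQ/dP = −1424/P² = -7.062.
ε = (dQ/dP)(P/Q) = (-7.062)(14.2/130.282).
|ε| < 1, so demand is inelastic at this price.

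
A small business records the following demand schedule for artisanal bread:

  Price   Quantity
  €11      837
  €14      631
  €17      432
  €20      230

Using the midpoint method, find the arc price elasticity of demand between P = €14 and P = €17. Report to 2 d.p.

-1.93

At P = 14, Q = 631; at P = 17, Q = 432.
ΔQ = -199, ΔP = 3. Midpoints: P̄ = 15.50, Q̄ = 531.5.
ε = (ΔQ/ΔP)(P̄/Q̄) = (-199/3)(15.50/531.5).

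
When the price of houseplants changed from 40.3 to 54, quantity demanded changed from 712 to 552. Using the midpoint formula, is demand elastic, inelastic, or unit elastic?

inelastic

Arc ε ≈ -0.871.
|ε| = 0.87 < 1.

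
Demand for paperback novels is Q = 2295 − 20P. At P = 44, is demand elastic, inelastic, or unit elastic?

Q = 1415, dQ/dP = -20.
ε = (dQ/dP)(P/Q) ≈ -0.622.
|ε| = 0.62 < 1.

inelastic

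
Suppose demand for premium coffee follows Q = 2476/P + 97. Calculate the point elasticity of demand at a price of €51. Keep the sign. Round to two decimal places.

-0.33

At P = 51, Q = 145.549.
dQ/dP = −2476/P² = -0.952.
ε = (dQ/dP)(P/Q) = (-0.952)(51/145.549).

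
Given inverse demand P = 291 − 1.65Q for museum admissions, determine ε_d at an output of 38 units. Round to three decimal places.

At Q = 38, P = 291 − 1.65(38) = 228.30.
dP/dQ = −1.65, so dQ/dP = 1/(−1.65) = -0.606.
ε = (dQ/dP)(P/Q) = (-0.606)(228.30/38).

-3.641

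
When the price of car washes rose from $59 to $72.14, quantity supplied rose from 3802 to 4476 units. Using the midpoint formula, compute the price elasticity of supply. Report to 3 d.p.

0.813

ΔQ = 4476 − 3802 = 674; ΔP = 72.14 − 59 = 13.14.
Midpoints: P̄ = 65.57, Q̄ = 4139.0.
ε_s = (ΔQ/ΔP)(P̄/Q̄) = (674/13.14)(65.57/4139.0).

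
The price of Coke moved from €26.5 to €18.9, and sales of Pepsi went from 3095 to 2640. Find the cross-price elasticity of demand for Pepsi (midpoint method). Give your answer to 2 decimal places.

ΔQ_x = 2640 − 3095 = -455; ΔP_y = 18.9 − 26.5 = -7.6.
Midpoints: P̄_y = 22.70, Q̄_x = 2867.5.
ε_xy = (ΔQ_x/ΔP_y)(P̄_y/Q̄_x) = (-455/-7.6)(22.70/2867.5).

0.47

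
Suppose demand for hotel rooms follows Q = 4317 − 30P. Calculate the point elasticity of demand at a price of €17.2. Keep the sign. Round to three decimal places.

-0.136

At P = 17.2, Q = 3801.
dQ/dP = −30.
ε = (dQ/dP)(P/Q) = (-30)(17.2/3801).
|ε| < 1, so demand is inelastic at this price.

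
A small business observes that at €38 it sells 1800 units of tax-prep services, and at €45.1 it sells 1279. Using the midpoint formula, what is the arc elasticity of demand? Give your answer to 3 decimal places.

ΔQ = 1279 − 1800 = -521; ΔP = 45.1 − 38 = 7.1.
Midpoints: P̄ = 41.55, Q̄ = 1539.5.
ε = (ΔQ/ΔP)(P̄/Q̄) = (-521/7.1)(41.55/1539.5).

-1.980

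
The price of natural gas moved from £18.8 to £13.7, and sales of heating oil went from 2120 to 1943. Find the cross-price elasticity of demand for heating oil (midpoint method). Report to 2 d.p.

ΔQ_x = 1943 − 2120 = -177; ΔP_y = 13.7 − 18.8 = -5.1.
Midpoints: P̄_y = 16.25, Q̄_x = 2031.5.
ε_xy = (ΔQ_x/ΔP_y)(P̄_y/Q̄_x) = (-177/-5.1)(16.25/2031.5).
ε_xy > 0, so the goods are substitutes.

0.28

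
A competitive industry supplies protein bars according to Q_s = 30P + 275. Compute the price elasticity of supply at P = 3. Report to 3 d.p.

At P = 3, Q_s = 365.
dQ_s/dP = 30.
ε_s = (dQ_s/dP)(P/Q_s) = (30)(3/365).

0.247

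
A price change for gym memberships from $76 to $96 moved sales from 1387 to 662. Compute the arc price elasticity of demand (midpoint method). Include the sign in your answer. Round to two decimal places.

ΔQ = 662 − 1387 = -725; ΔP = 96 − 76 = 20.
Midpoints: P̄ = 86.00, Q̄ = 1024.5.
ε = (ΔQ/ΔP)(P̄/Q̄) = (-725/20)(86.00/1024.5).

-3.04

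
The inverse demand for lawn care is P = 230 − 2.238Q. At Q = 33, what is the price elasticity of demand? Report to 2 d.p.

At Q = 33, P = 230 − 2.238(33) = 156.15.
dP/dQ = −2.238, so dQ/dP = 1/(−2.238) = -0.447.
ε = (dQ/dP)(P/Q) = (-0.447)(156.15/33).

-2.11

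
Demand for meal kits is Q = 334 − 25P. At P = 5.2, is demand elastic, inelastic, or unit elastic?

Q = 204, dQ/dP = -25.
ε = (dQ/dP)(P/Q) ≈ -0.637.
|ε| = 0.64 < 1.

inelastic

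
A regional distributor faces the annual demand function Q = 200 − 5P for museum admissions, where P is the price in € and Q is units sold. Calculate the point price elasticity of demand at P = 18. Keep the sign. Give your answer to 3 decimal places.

-0.818

At P = 18, Q = 110.
dQ/dP = −5.
ε = (dQ/dP)(P/Q) = (-5)(18/110).
|ε| < 1, so demand is inelastic at this price.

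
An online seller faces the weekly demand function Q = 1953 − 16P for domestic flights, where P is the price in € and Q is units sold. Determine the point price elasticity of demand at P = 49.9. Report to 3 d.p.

At P = 49.9, Q = 1154.600.
dQ/dP = −16.
ε = (dQ/dP)(P/Q) = (-16)(49.9/1154.600).

-0.691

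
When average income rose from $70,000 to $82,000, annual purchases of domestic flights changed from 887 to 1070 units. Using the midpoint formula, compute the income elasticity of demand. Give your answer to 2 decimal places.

ΔQ = 183, ΔI = 12000. Midpoints: Ī = 76,000, Q̄ = 978.5.
ε_I = (ΔQ/ΔI)(Ī/Q̄) = (183/12000)(76000/978.5).
ε_I > 0, so the good is normal.

1.18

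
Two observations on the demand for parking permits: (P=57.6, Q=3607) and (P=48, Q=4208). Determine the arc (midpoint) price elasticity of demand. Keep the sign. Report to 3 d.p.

ΔQ = 4208 − 3607 = 601; ΔP = 48 − 57.6 = -9.6.
Midpoints: P̄ = 52.80, Q̄ = 3907.5.
ε = (ΔQ/ΔP)(P̄/Q̄) = (601/-9.6)(52.80/3907.5).

-0.846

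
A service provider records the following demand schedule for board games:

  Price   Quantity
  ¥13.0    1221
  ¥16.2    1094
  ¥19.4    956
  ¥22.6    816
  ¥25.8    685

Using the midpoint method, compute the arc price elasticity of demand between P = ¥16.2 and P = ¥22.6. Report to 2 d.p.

At P = 16.2, Q = 1094; at P = 22.6, Q = 816.
ΔQ = -278, ΔP = 6.4. Midpoints: P̄ = 19.40, Q̄ = 955.0.
ε = (ΔQ/ΔP)(P̄/Q̄) = (-278/6.4)(19.40/955.0).

-0.88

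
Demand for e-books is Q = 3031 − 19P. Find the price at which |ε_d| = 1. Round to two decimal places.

79.76

For linear demand Q = a − bP, ε = −bP/(a − bP). |ε| = 1 when bP = a − bP, i.e. P = a/(2b).
P = 3031/(2·19) = 3031/38 = 79.7632.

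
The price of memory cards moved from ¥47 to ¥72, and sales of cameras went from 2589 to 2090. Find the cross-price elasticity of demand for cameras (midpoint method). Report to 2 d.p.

ΔQ_x = 2090 − 2589 = -499; ΔP_y = 72 − 47 = 25.
Midpoints: P̄_y = 59.50, Q̄_x = 2339.5.
ε_xy = (ΔQ_x/ΔP_y)(P̄_y/Q̄_x) = (-499/25)(59.50/2339.5).

-0.51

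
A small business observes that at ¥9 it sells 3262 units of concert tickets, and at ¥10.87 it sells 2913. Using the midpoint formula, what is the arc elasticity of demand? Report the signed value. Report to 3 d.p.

-0.601

ΔQ = 2913 − 3262 = -349; ΔP = 10.87 − 9 = 1.87.
Midpoints: P̄ = 9.93, Q̄ = 3087.5.
ε = (ΔQ/ΔP)(P̄/Q̄) = (-349/1.87)(9.93/3087.5).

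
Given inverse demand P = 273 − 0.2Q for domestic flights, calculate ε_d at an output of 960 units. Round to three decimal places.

At Q = 960, P = 273 − 0.2(960) = 81.00.
dP/dQ = −0.2, so dQ/dP = 1/(−0.2) = -5.000.
ε = (dQ/dP)(P/Q) = (-5.000)(81.00/960).

-0.422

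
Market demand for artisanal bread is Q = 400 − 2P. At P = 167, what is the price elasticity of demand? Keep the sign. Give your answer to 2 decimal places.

-5.06

At P = 167, Q = 66.
dQ/dP = −2.
ε = (dQ/dP)(P/Q) = (-2)(167/66).
|ε| > 1, so demand is elastic at this price.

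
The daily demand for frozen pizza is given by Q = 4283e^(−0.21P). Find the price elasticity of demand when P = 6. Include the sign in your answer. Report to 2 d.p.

-1.26

At P = 6, Q = 1214.890.
dQ/dP = −0.21·4283e^(−0.21P) = −0.21Q = -255.127.
ε = (dQ/dP)(P/Q) = (-255.127)(6/1214.890).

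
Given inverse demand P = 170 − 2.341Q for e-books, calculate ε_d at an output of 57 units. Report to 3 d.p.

At Q = 57, P = 170 − 2.341(57) = 36.56.
dP/dQ = −2.341, so dQ/dP = 1/(−2.341) = -0.427.
ε = (dQ/dP)(P/Q) = (-0.427)(36.56/57).

-0.274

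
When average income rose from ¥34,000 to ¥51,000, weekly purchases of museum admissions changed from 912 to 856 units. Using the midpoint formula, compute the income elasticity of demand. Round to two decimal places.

-0.16

ΔQ = -56, ΔI = 17000. Midpoints: Ī = 42,500, Q̄ = 884.0.
ε_I = (ΔQ/ΔI)(Ī/Q̄) = (-56/17000)(42500/884.0).
ε_I < 0, so the good is inferior.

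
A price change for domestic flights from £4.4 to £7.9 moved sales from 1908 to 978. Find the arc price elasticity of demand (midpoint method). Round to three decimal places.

-1.132

ΔQ = 978 − 1908 = -930; ΔP = 7.9 − 4.4 = 3.5.
Midpoints: P̄ = 6.15, Q̄ = 1443.0.
ε = (ΔQ/ΔP)(P̄/Q̄) = (-930/3.5)(6.15/1443.0).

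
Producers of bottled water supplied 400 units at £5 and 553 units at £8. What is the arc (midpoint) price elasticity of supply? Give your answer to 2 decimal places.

ΔQ = 553 − 400 = 153; ΔP = 8 − 5 = 3.
Midpoints: P̄ = 6.50, Q̄ = 476.5.
ε_s = (ΔQ/ΔP)(P̄/Q̄) = (153/3)(6.50/476.5).

0.70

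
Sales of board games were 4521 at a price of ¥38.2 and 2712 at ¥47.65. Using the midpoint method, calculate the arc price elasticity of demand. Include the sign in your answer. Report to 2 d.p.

-2.27

ΔQ = 2712 − 4521 = -1809; ΔP = 47.65 − 38.2 = 9.45.
Midpoints: P̄ = 42.92, Q̄ = 3616.5.
ε = (ΔQ/ΔP)(P̄/Q̄) = (-1809/9.45)(42.92/3616.5).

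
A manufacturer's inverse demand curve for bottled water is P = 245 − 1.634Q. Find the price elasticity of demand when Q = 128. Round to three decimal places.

-0.171

At Q = 128, P = 245 − 1.634(128) = 35.85.
dP/dQ = −1.634, so dQ/dP = 1/(−1.634) = -0.612.
ε = (dQ/dP)(P/Q) = (-0.612)(35.85/128).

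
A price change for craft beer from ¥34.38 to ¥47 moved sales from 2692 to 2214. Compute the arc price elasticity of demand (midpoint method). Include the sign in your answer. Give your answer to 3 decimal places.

-0.628

ΔQ = 2214 − 2692 = -478; ΔP = 47 − 34.38 = 12.62.
Midpoints: P̄ = 40.69, Q̄ = 2453.0.
ε = (ΔQ/ΔP)(P̄/Q̄) = (-478/12.62)(40.69/2453.0).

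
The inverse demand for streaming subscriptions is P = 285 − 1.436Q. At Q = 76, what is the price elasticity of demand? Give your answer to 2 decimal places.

-1.61

At Q = 76, P = 285 − 1.436(76) = 175.86.
dP/dQ = −1.436, so dQ/dP = 1/(−1.436) = -0.696.
ε = (dQ/dP)(P/Q) = (-0.696)(175.86/76).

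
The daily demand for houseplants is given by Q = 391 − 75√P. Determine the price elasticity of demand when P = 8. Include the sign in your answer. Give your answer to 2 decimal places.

At P = 8, Q = 178.868.
dQ/dP = −75/(2√P) = -13.258.
ε = (dQ/dP)(P/Q) = (-13.258)(8/178.868).
|ε| < 1, so demand is inelastic at this price.

-0.59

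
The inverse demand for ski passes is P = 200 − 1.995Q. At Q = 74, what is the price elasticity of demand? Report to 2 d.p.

At Q = 74, P = 200 − 1.995(74) = 52.37.
dP/dQ = −1.995, so dQ/dP = 1/(−1.995) = -0.501.
ε = (dQ/dP)(P/Q) = (-0.501)(52.37/74).

-0.35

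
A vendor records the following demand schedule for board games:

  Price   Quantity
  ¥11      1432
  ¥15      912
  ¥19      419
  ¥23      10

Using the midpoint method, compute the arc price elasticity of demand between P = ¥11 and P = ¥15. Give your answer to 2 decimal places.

At P = 11, Q = 1432; at P = 15, Q = 912.
ΔQ = -520, ΔP = 4. Midpoints: P̄ = 13.00, Q̄ = 1172.0.
ε = (ΔQ/ΔP)(P̄/Q̄) = (-520/4)(13.00/1172.0).

-1.44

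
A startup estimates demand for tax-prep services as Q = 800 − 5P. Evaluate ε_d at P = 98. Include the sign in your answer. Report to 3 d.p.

-1.581

At P = 98, Q = 310.
dQ/dP = −5.
ε = (dQ/dP)(P/Q) = (-5)(98/310).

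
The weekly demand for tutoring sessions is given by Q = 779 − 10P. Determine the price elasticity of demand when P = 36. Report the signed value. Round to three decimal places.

At P = 36, Q = 419.
dQ/dP = −10.
ε = (dQ/dP)(P/Q) = (-10)(36/419).

-0.859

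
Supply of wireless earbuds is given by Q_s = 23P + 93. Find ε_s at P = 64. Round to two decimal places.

0.94

At P = 64, Q_s = 1565.
dQ_s/dP = 23.
ε_s = (dQ_s/dP)(P/Q_s) = (23)(64/1565).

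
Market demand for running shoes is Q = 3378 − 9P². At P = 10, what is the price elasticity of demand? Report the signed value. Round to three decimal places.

-0.726

At P = 10, Q = 2478.
dQ/dP = −18P = -180.
ε = (dQ/dP)(P/Q) = (-180)(10/2478).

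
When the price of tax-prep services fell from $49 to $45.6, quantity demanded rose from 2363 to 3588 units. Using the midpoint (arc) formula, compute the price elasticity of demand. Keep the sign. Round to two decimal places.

ΔQ = 3588 − 2363 = 1225; ΔP = 45.6 − 49 = -3.4.
Midpoints: P̄ = 47.30, Q̄ = 2975.5.
ε = (ΔQ/ΔP)(P̄/Q̄) = (1225/-3.4)(47.30/2975.5).

-5.73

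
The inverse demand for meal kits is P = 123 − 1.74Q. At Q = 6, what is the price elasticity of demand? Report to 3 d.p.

-10.782

At Q = 6, P = 123 − 1.74(6) = 112.56.
dP/dQ = −1.74, so dQ/dP = 1/(−1.74) = -0.575.
ε = (dQ/dP)(P/Q) = (-0.575)(112.56/6).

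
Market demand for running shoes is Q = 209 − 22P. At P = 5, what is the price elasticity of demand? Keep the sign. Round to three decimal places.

-1.111

At P = 5, Q = 99.
dQ/dP = −22.
ε = (dQ/dP)(P/Q) = (-22)(5/99).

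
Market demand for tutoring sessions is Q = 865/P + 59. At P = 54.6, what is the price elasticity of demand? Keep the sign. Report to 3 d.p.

-0.212

At P = 54.6, Q = 74.842.
dQ/dP = −865/P² = -0.290.
ε = (dQ/dP)(P/Q) = (-0.290)(54.6/74.842).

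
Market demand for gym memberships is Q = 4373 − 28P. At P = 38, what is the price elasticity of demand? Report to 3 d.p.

At P = 38, Q = 3309.
dQ/dP = −28.
ε = (dQ/dP)(P/Q) = (-28)(38/3309).
|ε| < 1, so demand is inelastic at this price.

-0.322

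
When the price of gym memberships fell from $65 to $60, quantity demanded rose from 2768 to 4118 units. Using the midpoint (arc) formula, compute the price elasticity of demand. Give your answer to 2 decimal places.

-4.90

ΔQ = 4118 − 2768 = 1350; ΔP = 60 − 65 = -5.
Midpoints: P̄ = 62.50, Q̄ = 3443.0.
ε = (ΔQ/ΔP)(P̄/Q̄) = (1350/-5)(62.50/3443.0).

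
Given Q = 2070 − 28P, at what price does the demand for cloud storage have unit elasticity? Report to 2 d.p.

For linear demand Q = a − bP, ε = −bP/(a − bP). |ε| = 1 when bP = a − bP, i.e. P = a/(2b).
P = 2070/(2·28) = 2070/56 = 36.9643.

36.96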